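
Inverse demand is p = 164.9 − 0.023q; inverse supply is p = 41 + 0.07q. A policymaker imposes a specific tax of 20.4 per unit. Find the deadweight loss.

Competitive equilibrium: 164.9 − 0.023q = 41 + 0.07q → q* = 1332.2581, p* = 134.2581.
With the tax, the buyer price exceeds the seller price by 20.4: (164.9 − 0.023q) − (41 + 0.07q) = 20.4 → q' = 1112.9032.
Δq = 1332.2581 − 1112.9032 = 219.3549; the wedge equals the tax, 20.4.
Welfare loss = ½ × 219.3549 × 20.4 = 2237.42.

2237.42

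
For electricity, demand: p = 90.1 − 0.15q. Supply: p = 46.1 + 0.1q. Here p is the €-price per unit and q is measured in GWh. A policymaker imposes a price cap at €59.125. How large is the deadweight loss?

Competitive equilibrium: 90.1 − 0.15q = 46.1 + 0.1q → q* = 176, p* = 63.7.
At the ceiling p = 59.125, quantity supplied = (59.125 − 46.1)/0.1 = 130.25.
Willingness to pay at q' = 130.25: 90.1 − 0.15·130.25 = 70.5625.
Δq = 176 − 130.25 = 45.75; wedge = 70.5625 − 59.125 = 11.4375.
DWL = ½ × 45.75 × 11.4375 = €261.63.

€261.63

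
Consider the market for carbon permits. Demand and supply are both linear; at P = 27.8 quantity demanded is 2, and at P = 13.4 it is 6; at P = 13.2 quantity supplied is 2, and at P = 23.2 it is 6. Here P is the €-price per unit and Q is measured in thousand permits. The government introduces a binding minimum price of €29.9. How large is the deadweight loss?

Demand slope = (13.4 − 27.8)/(6 − 2) = −3.6, so P = 35 − 3.6Q.
Supply slope = (23.2 − 13.2)/(6 − 2) = 2.5, so P = 8.2 + 2.5Q.
Competitive equilibrium: 35 − 3.6Q = 8.2 + 2.5Q → Q* = 4.3934, P* = 19.1836.
At the floor P = 29.9, quantity demanded = (35 − 29.9)/3.6 = 1.4167.
Sellers' marginal cost at Q' = 1.4167: 8.2 + 2.5·1.4167 = 11.7418.
ΔQ = 4.3934 − 1.4167 = 2.9767; wedge = 29.9 − 11.7418 = 18.1582.
Deadweight loss = ½ × 2.9767 × 18.1582 = €27.03 thousand.

€27.03 thousand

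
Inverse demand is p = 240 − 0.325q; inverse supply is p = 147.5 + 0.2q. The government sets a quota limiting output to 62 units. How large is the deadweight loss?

Competitive equilibrium: 240 − 0.325q = 147.5 + 0.2q → q* = 176.1905, p* = 182.7381.
At q = 62: demand price = 240 − 0.325·62 = 219.85; supply price = 147.5 + 0.2·62 = 159.9.
Δq = 176.1905 − 62 = 114.1905; wedge = 219.85 − 159.9 = 59.95.
The triangle = ½ × 114.1905 × 59.95 = 3422.86.

3422.86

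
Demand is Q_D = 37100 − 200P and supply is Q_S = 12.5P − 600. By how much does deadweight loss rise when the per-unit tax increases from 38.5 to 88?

In inverse form: demand P = 185.5 − 0.005Q, supply P = 48 + 0.08Q.
Competitive equilibrium: 185.5 − 0.005Q = 48 + 0.08Q → Q* = 1617.6471, P* = 177.4118.
For a per-unit tax t: ΔQ = t/0.085, so DWL = ½·t·(t/0.085) = t²/0.17.
At t = 38.5: DWL = 8719.118. At t = 88: DWL = 45552.941.
Increase = 45552.941 − 8719.118 = 36833.82.

36833.82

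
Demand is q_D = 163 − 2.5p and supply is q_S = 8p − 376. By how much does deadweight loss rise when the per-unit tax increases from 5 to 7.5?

In inverse form: demand p = 65.2 − 0.4q, supply p = 47 + 0.125q.
Competitive equilibrium: 65.2 − 0.4q = 47 + 0.125q → q* = 34.6667, p* = 51.3333.
For a per-unit tax t: Δq = t/0.525, so DWL = ½·t·(t/0.525) = t²/1.05.
At t = 5: DWL = 23.81. At t = 7.5: DWL = 53.571.
Increase = 53.571 − 23.81 = 29.76.

29.76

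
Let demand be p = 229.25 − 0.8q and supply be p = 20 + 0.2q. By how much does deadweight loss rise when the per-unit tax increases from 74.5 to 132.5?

6003

Competitive equilibrium: 229.25 − 0.8q = 20 + 0.2q → q* = 209.25, p* = 61.85.
For a per-unit tax t: Δq = t/1, so DWL = ½·t·(t/1) = t²/2.
At t = 74.5: DWL = 2775.125. At t = 132.5: DWL = 8778.125.
Increase = 8778.125 − 2775.125 = 6003.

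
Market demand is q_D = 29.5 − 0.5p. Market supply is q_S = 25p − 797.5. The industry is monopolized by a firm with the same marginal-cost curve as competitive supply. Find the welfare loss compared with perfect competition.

44.11

In inverse form: demand p = 59 − 2q, supply p = 31.9 + 0.04q.
Competitive equilibrium: 59 − 2q = 31.9 + 0.04q → q* = 13.2843, p* = 32.4314.
Marginal revenue: MR = 59 − 4q. Set MR = MC: 59 − 4q = 31.9 + 0.04q → q_m = 6.7079.
Price p_m = 59 − 2·6.7079 = 45.5842; MC(q_m) = 31.9 + 0.04·6.7079 = 32.1683.
Competitive q* = 13.2843, so Δq = 6.5764; wedge = 45.5842 − 32.1683 = 13.4159.
Welfare loss = ½ × 6.5764 × 13.4159 = 44.11.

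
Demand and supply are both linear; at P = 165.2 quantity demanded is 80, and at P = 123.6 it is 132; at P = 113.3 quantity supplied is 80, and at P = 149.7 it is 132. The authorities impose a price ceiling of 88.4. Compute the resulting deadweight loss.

3693.02

Demand slope = (123.6 − 165.2)/(132 − 80) = −0.8, so P = 229.2 − 0.8Q.
Supply slope = (149.7 − 113.3)/(132 − 80) = 0.7, so P = 57.3 + 0.7Q.
Competitive equilibrium: 229.2 − 0.8Q = 57.3 + 0.7Q → Q* = 114.6, P* = 137.52.
At the ceiling P = 88.4, quantity supplied = (88.4 − 57.3)/0.7 = 44.4286.
Willingness to pay at Q' = 44.4286: 229.2 − 0.8·44.4286 = 193.6571.
ΔQ = 114.6 − 44.4286 = 70.1714; wedge = 193.6571 − 88.4 = 105.2571.
DWL = ½ × 70.1714 × 105.2571 = 3693.02.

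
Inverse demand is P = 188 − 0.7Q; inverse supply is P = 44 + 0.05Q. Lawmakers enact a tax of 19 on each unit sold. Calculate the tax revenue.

Competitive equilibrium: 188 − 0.7Q = 44 + 0.05Q → Q* = 192, P* = 53.6.
With the tax, the buyer price exceeds the seller price by 19: (188 − 0.7Q) − (44 + 0.05Q) = 19 → Q' = 166.6667.
Tax revenue = 19 × 166.6667 = 3166.67.

3166.67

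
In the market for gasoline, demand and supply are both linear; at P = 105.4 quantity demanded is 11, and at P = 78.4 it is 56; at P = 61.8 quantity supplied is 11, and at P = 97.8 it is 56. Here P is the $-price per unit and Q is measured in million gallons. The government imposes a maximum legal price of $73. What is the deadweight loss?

Demand slope = (78.4 − 105.4)/(56 − 11) = −0.6, so P = 112 − 0.6Q.
Supply slope = (97.8 − 61.8)/(56 − 11) = 0.8, so P = 53 + 0.8Q.
Competitive equilibrium: 112 − 0.6Q = 53 + 0.8Q → Q* = 42.1429, P* = 86.7143.
At the ceiling P = 73, quantity supplied = (73 − 53)/0.8 = 25.
Willingness to pay at Q' = 25: 112 − 0.6·25 = 97.
ΔQ = 42.1429 − 25 = 17.1429; wedge = 97 − 73 = 24.
The triangle = ½ × 17.1429 × 24 = $205.71 million.

$205.71 million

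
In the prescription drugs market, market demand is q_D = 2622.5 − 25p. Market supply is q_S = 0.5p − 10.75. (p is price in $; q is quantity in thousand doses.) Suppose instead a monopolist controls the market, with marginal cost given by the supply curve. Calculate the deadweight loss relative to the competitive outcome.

$0.63 thousand

In inverse form: demand p = 104.9 − 0.04q, supply p = 21.5 + 2q.
Competitive equilibrium: 104.9 − 0.04q = 21.5 + 2q → q* = 40.8824, p* = 103.2647.
Marginal revenue: MR = 104.9 − 0.08q. Set MR = MC: 104.9 − 0.08q = 21.5 + 2q → q_m = 40.0962.
Price p_m = 104.9 − 0.04·40.0962 = 103.2962; MC(q_m) = 21.5 + 2·40.0962 = 101.6924.
Competitive q* = 40.8824, so Δq = 0.7862; wedge = 103.2962 − 101.6924 = 1.6038.
DWL = ½ × 0.7862 × 1.6038 = $0.63 thousand.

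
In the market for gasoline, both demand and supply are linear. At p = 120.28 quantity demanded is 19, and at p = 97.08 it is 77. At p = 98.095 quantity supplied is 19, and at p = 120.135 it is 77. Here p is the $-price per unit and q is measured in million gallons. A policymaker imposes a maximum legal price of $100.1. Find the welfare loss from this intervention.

$209.30 million

Demand slope = (97.08 − 120.28)/(77 − 19) = −0.4, so p = 127.88 − 0.4q.
Supply slope = (120.135 − 98.095)/(77 − 19) = 0.38, so p = 90.875 + 0.38q.
Competitive equilibrium: 127.88 − 0.4q = 90.875 + 0.38q → q* = 47.4423, p* = 108.9031.
At the ceiling p = 100.1, quantity supplied = (100.1 − 90.875)/0.38 = 24.2763.
Willingness to pay at q' = 24.2763: 127.88 − 0.4·24.2763 = 118.1695.
Δq = 47.4423 − 24.2763 = 23.166; wedge = 118.1695 − 100.1 = 18.0695.
Deadweight loss = ½ × 23.166 × 18.0695 = $209.30 million.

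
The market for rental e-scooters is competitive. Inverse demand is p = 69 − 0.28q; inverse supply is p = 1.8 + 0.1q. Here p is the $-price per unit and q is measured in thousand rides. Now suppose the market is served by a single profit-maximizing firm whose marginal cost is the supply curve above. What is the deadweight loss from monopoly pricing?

$1069.43 thousand

Competitive equilibrium: 69 − 0.28q = 1.8 + 0.1q → q* = 176.8421, p* = 19.4842.
Marginal revenue: MR = 69 − 0.56q. Set MR = MC: 69 − 0.56q = 1.8 + 0.1q → q_m = 101.8182.
Price p_m = 69 − 0.28·101.8182 = 40.4909; MC(q_m) = 1.8 + 0.1·101.8182 = 11.9818.
Competitive q* = 176.8421, so Δq = 75.0239; wedge = 40.4909 − 11.9818 = 28.5091.
Deadweight loss = ½ × 75.0239 × 28.5091 = $1069.43 thousand.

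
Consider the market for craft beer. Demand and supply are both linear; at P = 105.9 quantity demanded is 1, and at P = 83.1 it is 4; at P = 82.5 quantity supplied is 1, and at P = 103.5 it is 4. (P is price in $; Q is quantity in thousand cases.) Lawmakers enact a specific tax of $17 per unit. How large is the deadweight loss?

Demand slope = (83.1 − 105.9)/(4 − 1) = −7.6, so P = 113.5 − 7.6Q.
Supply slope = (103.5 − 82.5)/(4 − 1) = 7, so P = 75.5 + 7Q.
Competitive equilibrium: 113.5 − 7.6Q = 75.5 + 7Q → Q* = 2.6027, P* = 93.7192.
With the tax, the buyer price exceeds the seller price by 17: (113.5 − 7.6Q) − (75.5 + 7Q) = 17 → Q' = 1.4384.
ΔQ = 2.6027 − 1.4384 = 1.1643; the wedge equals the tax, 17.
The triangle = ½ × 1.1643 × 17 = $9.90 thousand.

$9.90 thousand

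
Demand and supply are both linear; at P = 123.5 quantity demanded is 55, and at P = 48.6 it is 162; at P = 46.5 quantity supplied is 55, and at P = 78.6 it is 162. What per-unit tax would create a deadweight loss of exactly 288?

24

Demand slope = (48.6 − 123.5)/(162 − 55) = −0.7, so P = 162 − 0.7Q.
Supply slope = (78.6 − 46.5)/(162 − 55) = 0.3, so P = 30 + 0.3Q.
Competitive equilibrium: 162 − 0.7Q = 30 + 0.3Q → Q* = 132, P* = 69.6.
A tax t gives ΔQ = t/1 and wedge t, so DWL = t²/2.
t²/2 = 288 → t² = 576 → t = 24.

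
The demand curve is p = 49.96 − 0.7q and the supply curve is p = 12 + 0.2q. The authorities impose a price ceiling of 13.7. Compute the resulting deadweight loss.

Competitive equilibrium: 49.96 − 0.7q = 12 + 0.2q → q* = 42.1778, p* = 20.4356.
At the ceiling p = 13.7, quantity supplied = (13.7 − 12)/0.2 = 8.5.
Willingness to pay at q' = 8.5: 49.96 − 0.7·8.5 = 44.01.
Δq = 42.1778 − 8.5 = 33.6778; wedge = 44.01 − 13.7 = 30.31.
Deadweight loss = ½ × 33.6778 × 30.31 = 510.39.

510.39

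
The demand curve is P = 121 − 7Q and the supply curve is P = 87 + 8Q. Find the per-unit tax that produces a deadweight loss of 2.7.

Competitive equilibrium: 121 − 7Q = 87 + 8Q → Q* = 2.2667, P* = 105.1333.
A tax t gives ΔQ = t/15 and wedge t, so DWL = t²/30.
t²/30 = 2.7 → t² = 81 → t = 9.

9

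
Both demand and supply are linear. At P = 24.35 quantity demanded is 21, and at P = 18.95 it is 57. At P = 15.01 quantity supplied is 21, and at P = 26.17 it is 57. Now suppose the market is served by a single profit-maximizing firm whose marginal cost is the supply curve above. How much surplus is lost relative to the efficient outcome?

Demand slope = (18.95 − 24.35)/(57 − 21) = −0.15, so P = 27.5 − 0.15Q.
Supply slope = (26.17 − 15.01)/(57 − 21) = 0.31, so P = 8.5 + 0.31Q.
Competitive equilibrium: 27.5 − 0.15Q = 8.5 + 0.31Q → Q* = 41.3043, P* = 21.3043.
Marginal revenue: MR = 27.5 − 0.3Q. Set MR = MC: 27.5 − 0.3Q = 8.5 + 0.31Q → Q_m = 31.1475.
Price P_m = 27.5 − 0.15·31.1475 = 22.8279; MC(Q_m) = 8.5 + 0.31·31.1475 = 18.1557.
Competitive Q* = 41.3043, so ΔQ = 10.1568; wedge = 22.8279 − 18.1557 = 4.6722.
Deadweight loss = ½ × 10.1568 × 4.6722 = 23.73.

23.73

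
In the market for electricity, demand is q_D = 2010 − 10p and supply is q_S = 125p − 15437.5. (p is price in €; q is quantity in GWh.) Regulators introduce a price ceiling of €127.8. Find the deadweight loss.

€1751.40

In inverse form: demand p = 201 − 0.1q, supply p = 123.5 + 0.008q.
Competitive equilibrium: 201 − 0.1q = 123.5 + 0.008q → q* = 717.5926, p* = 129.2407.
At the ceiling p = 127.8, quantity supplied = (127.8 − 123.5)/0.008 = 537.5.
Willingness to pay at q' = 537.5: 201 − 0.1·537.5 = 147.25.
Δq = 717.5926 − 537.5 = 180.0926; wedge = 147.25 − 127.8 = 19.45.
The triangle = ½ × 180.0926 × 19.45 = €1751.40.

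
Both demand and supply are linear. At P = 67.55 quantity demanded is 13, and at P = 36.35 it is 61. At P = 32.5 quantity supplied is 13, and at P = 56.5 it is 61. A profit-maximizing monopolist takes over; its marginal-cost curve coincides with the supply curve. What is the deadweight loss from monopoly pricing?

Demand slope = (36.35 − 67.55)/(61 − 13) = −0.65, so P = 76 − 0.65Q.
Supply slope = (56.5 − 32.5)/(61 − 13) = 0.5, so P = 26 + 0.5Q.
Competitive equilibrium: 76 − 0.65Q = 26 + 0.5Q → Q* = 43.4783, P* = 47.7391.
Marginal revenue: MR = 76 − 1.3Q. Set MR = MC: 76 − 1.3Q = 26 + 0.5Q → Q_m = 27.7778.
Price P_m = 76 − 0.65·27.7778 = 57.9444; MC(Q_m) = 26 + 0.5·27.7778 = 39.8889.
Competitive Q* = 43.4783, so ΔQ = 15.7005; wedge = 57.9444 − 39.8889 = 18.0555.
Welfare loss = ½ × 15.7005 × 18.0555 = 141.74.

141.74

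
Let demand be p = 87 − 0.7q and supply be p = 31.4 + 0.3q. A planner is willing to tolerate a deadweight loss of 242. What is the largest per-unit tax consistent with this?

Competitive equilibrium: 87 − 0.7q = 31.4 + 0.3q → q* = 55.6, p* = 48.08.
A tax t gives Δq = t/1 and wedge t, so DWL = t²/2.
t²/2 = 242 → t² = 484 → t = 22.

22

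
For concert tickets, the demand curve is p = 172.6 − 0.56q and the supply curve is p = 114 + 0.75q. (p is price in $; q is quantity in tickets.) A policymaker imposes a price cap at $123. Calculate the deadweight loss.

$701.79

Competitive equilibrium: 172.6 − 0.56q = 114 + 0.75q → q* = 44.7328, p* = 147.5496.
At the ceiling p = 123, quantity supplied = (123 − 114)/0.75 = 12.
Willingness to pay at q' = 12: 172.6 − 0.56·12 = 165.88.
Δq = 44.7328 − 12 = 32.7328; wedge = 165.88 − 123 = 42.88.
DWL = ½ × 32.7328 × 42.88 = $701.79.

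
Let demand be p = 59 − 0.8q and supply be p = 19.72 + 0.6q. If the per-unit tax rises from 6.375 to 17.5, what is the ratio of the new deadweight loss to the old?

Competitive equilibrium: 59 − 0.8q = 19.72 + 0.6q → q* = 28.0571, p* = 36.5543.
For a per-unit tax t: Δq = t/1.4, so DWL = ½·t·(t/1.4) = t²/2.8.
At t = 6.375: DWL = 14.515. At t = 17.5: DWL = 109.375.
Ratio = (17.5/6.375)² = 7.536.

7.536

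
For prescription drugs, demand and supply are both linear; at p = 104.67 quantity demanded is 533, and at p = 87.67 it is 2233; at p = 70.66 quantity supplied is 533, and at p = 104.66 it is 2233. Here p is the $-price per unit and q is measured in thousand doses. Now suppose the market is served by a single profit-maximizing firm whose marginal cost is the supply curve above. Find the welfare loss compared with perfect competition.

$2604.17 thousand

Demand slope = (87.67 − 104.67)/(2233 − 533) = −0.01, so p = 110 − 0.01q.
Supply slope = (104.66 − 70.66)/(2233 − 533) = 0.02, so p = 60 + 0.02q.
Competitive equilibrium: 110 − 0.01q = 60 + 0.02q → q* = 1666.6667, p* = 93.3333.
Marginal revenue: MR = 110 − 0.02q. Set MR = MC: 110 − 0.02q = 60 + 0.02q → q_m = 1250.
Price p_m = 110 − 0.01·1250 = 97.5; MC(q_m) = 60 + 0.02·1250 = 85.
Competitive q* = 1666.6667, so Δq = 416.6667; wedge = 97.5 − 85 = 12.5.
The triangle = ½ × 416.6667 × 12.5 = $2604.17 thousand.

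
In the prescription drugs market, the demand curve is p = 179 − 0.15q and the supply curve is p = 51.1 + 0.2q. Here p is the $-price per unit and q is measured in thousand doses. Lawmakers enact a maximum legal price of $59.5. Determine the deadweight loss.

$18306.06 thousand

Competitive equilibrium: 179 − 0.15q = 51.1 + 0.2q → q* = 365.4286, p* = 124.1857.
At the ceiling p = 59.5, quantity supplied = (59.5 − 51.1)/0.2 = 42.
Willingness to pay at q' = 42: 179 − 0.15·42 = 172.7.
Δq = 365.4286 − 42 = 323.4286; wedge = 172.7 − 59.5 = 113.2.
Welfare loss = ½ × 323.4286 × 113.2 = $18306.06 thousand.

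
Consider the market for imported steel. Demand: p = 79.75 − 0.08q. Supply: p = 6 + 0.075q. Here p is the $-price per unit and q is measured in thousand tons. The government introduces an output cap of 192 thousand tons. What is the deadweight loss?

Competitive equilibrium: 79.75 − 0.08q = 6 + 0.075q → q* = 475.8065, p* = 41.6855.
At q = 192: demand price = 79.75 − 0.08·192 = 64.39; supply price = 6 + 0.075·192 = 20.4.
Δq = 475.8065 − 192 = 283.8065; wedge = 64.39 − 20.4 = 43.99.
Deadweight loss = ½ × 283.8065 × 43.99 = $6242.32 thousand.

$6242.32 thousand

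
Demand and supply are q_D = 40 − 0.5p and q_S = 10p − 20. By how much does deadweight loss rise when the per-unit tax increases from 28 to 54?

In inverse form: demand p = 80 − 2q, supply p = 2 + 0.1q.
Competitive equilibrium: 80 − 2q = 2 + 0.1q → q* = 37.1429, p* = 5.7143.
For a per-unit tax t: Δq = t/2.1, so DWL = ½·t·(t/2.1) = t²/4.2.
At t = 28: DWL = 186.667. At t = 54: DWL = 694.286.
Increase = 694.286 − 186.667 = 507.62.

507.62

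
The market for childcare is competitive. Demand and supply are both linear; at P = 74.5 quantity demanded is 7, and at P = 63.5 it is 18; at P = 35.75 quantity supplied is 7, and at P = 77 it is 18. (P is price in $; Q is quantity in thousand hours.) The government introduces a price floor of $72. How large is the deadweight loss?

$76.03 thousand

Demand slope = (63.5 − 74.5)/(18 − 7) = −1, so P = 81.5 − Q.
Supply slope = (77 − 35.75)/(18 − 7) = 3.75, so P = 9.5 + 3.75Q.
Competitive equilibrium: 81.5 − Q = 9.5 + 3.75Q → Q* = 15.1579, P* = 66.3421.
At the floor P = 72, quantity demanded = (81.5 − 72)/1 = 9.5.
Sellers' marginal cost at Q' = 9.5: 9.5 + 3.75·9.5 = 45.125.
ΔQ = 15.1579 − 9.5 = 5.6579; wedge = 72 − 45.125 = 26.875.
Welfare loss = ½ × 5.6579 × 26.875 = $76.03 thousand.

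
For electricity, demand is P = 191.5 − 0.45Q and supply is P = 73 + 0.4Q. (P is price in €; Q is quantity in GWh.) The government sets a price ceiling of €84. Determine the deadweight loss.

Competitive equilibrium: 191.5 − 0.45Q = 73 + 0.4Q → Q* = 139.4118, P* = 128.7647.
At the ceiling P = 84, quantity supplied = (84 − 73)/0.4 = 27.5.
Willingness to pay at Q' = 27.5: 191.5 − 0.45·27.5 = 179.125.
ΔQ = 139.4118 − 27.5 = 111.9118; wedge = 179.125 − 84 = 95.125.
The triangle = ½ × 111.9118 × 95.125 = €5322.80.

€5322.80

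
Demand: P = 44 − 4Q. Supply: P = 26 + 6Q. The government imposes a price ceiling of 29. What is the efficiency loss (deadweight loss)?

Competitive equilibrium: 44 − 4Q = 26 + 6Q → Q* = 1.8, P* = 36.8.
At the ceiling P = 29, quantity supplied = (29 − 26)/6 = 0.5.
Willingness to pay at Q' = 0.5: 44 − 4·0.5 = 42.
ΔQ = 1.8 − 0.5 = 1.3; wedge = 42 − 29 = 13.
Welfare loss = ½ × 1.3 × 13 = 8.45.

8.45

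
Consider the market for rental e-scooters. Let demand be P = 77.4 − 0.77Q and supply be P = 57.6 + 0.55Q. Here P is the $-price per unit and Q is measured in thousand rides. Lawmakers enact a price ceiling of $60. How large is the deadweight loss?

Competitive equilibrium: 77.4 − 0.77Q = 57.6 + 0.55Q → Q* = 15, P* = 65.85.
At the ceiling P = 60, quantity supplied = (60 − 57.6)/0.55 = 4.3636.
Willingness to pay at Q' = 4.3636: 77.4 − 0.77·4.3636 = 74.04.
ΔQ = 15 − 4.3636 = 10.6364; wedge = 74.04 − 60 = 14.04.
DWL = ½ × 10.6364 × 14.04 = $74.67 thousand.

$74.67 thousand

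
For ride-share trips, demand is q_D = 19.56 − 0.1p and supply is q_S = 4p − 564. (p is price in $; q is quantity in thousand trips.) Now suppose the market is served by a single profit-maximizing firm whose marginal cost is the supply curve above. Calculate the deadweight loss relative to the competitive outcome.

$35.46 thousand

In inverse form: demand p = 195.6 − 10q, supply p = 141 + 0.25q.
Competitive equilibrium: 195.6 − 10q = 141 + 0.25q → q* = 5.3268, p* = 142.3317.
Marginal revenue: MR = 195.6 − 20q. Set MR = MC: 195.6 − 20q = 141 + 0.25q → q_m = 2.6963.
Price p_m = 195.6 − 10·2.6963 = 168.637; MC(q_m) = 141 + 0.25·2.6963 = 141.6741.
Competitive q* = 5.3268, so Δq = 2.6305; wedge = 168.637 − 141.6741 = 26.9629.
The triangle = ½ × 2.6305 × 26.9629 = $35.46 thousand.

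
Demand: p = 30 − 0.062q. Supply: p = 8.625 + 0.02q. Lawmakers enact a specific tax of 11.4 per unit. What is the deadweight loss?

792.44

Competitive equilibrium: 30 − 0.062q = 8.625 + 0.02q → q* = 260.6707, p* = 13.8384.
With the tax, the buyer price exceeds the seller price by 11.4: (30 − 0.062q) − (8.625 + 0.02q) = 11.4 → q' = 121.6463.
Δq = 260.6707 − 121.6463 = 139.0244; the wedge equals the tax, 11.4.
Deadweight loss = ½ × 139.0244 × 11.4 = 792.44.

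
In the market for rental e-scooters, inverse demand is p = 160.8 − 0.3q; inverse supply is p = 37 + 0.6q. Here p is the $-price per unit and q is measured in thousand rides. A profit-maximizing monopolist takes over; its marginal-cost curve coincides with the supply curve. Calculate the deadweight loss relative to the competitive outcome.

Competitive equilibrium: 160.8 − 0.3q = 37 + 0.6q → q* = 137.5556, p* = 119.5333.
Marginal revenue: MR = 160.8 − 0.6q. Set MR = MC: 160.8 − 0.6q = 37 + 0.6q → q_m = 103.1667.
Price p_m = 160.8 − 0.3·103.1667 = 129.85; MC(q_m) = 37 + 0.6·103.1667 = 98.9.
Competitive q* = 137.5556, so Δq = 34.3889; wedge = 129.85 − 98.9 = 30.95.
The triangle = ½ × 34.3889 × 30.95 = $532.17 thousand.

$532.17 thousand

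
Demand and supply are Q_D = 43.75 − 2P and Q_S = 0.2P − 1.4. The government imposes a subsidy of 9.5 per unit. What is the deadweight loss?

8.20

In inverse form: demand P = 21.875 − 0.5Q, supply P = 7 + 5Q.
Competitive equilibrium: 21.875 − 0.5Q = 7 + 5Q → Q* = 2.7045, P* = 20.5227.
The subsidy lowers effective supply by 9.5: P = 5Q − 2.5.
New quantity: 21.875 − 0.5Q = 5Q − 2.5 → Q' = 4.4318.
Overproduction ΔQ = 4.4318 − 2.7045 = 1.7273; wedge = subsidy = 9.5.
Welfare loss = ½ × 1.7273 × 9.5 = 8.20.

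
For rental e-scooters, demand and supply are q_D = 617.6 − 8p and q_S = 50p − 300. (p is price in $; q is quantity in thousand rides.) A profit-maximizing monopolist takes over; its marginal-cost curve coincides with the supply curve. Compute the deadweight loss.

$3746.75 thousand

In inverse form: demand p = 77.2 − 0.125q, supply p = 6 + 0.02q.
Competitive equilibrium: 77.2 − 0.125q = 6 + 0.02q → q* = 491.03448, p* = 15.82069.
Marginal revenue: MR = 77.2 − 0.25q. Set MR = MC: 77.2 − 0.25q = 6 + 0.02q → q_m = 263.7037.
Price p_m = 77.2 − 0.125·263.7037 = 44.23704; MC(q_m) = 6 + 0.02·263.7037 = 11.27407.
Competitive q* = 491.03448, so Δq = 227.33078; wedge = 44.23704 − 11.27407 = 32.96297.
Deadweight loss = ½ × 227.33078 × 32.96297 = $3746.75 thousand.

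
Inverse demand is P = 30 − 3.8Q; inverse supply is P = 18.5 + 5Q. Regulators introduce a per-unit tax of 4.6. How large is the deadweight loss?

Competitive equilibrium: 30 − 3.8Q = 18.5 + 5Q → Q* = 1.3068, P* = 25.0341.
With the tax, the buyer price exceeds the seller price by 4.6: (30 − 3.8Q) − (18.5 + 5Q) = 4.6 → Q' = 0.7841.
ΔQ = 1.3068 − 0.7841 = 0.5227; the wedge equals the tax, 4.6.
Deadweight loss = ½ × 0.5227 × 4.6 = 1.20.

1.20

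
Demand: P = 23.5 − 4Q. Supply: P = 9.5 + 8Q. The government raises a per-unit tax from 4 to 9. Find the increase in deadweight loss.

2.71

Competitive equilibrium: 23.5 − 4Q = 9.5 + 8Q → Q* = 1.1667, P* = 18.8333.
For a per-unit tax t: ΔQ = t/12, so DWL = ½·t·(t/12) = t²/24.
At t = 4: DWL = 0.667. At t = 9: DWL = 3.375.
Increase = 3.375 − 0.667 = 2.71.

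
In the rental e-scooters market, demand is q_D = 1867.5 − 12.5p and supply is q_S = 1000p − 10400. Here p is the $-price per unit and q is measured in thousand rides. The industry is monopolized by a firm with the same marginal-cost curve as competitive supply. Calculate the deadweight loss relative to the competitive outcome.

In inverse form: demand p = 149.4 − 0.08q, supply p = 10.4 + 0.001q.
Competitive equilibrium: 149.4 − 0.08q = 10.4 + 0.001q → q* = 1716.04938, p* = 12.11605.
Marginal revenue: MR = 149.4 − 0.16q. Set MR = MC: 149.4 − 0.16q = 10.4 + 0.001q → q_m = 863.35404.
Price p_m = 149.4 − 0.08·863.35404 = 80.33168; MC(q_m) = 10.4 + 0.001·863.35404 = 11.26335.
Competitive q* = 1716.04938, so Δq = 852.69534; wedge = 80.33168 − 11.26335 = 69.06833.
Welfare loss = ½ × 852.69534 × 69.06833 = $29447.12 thousand.

$29447.12 thousand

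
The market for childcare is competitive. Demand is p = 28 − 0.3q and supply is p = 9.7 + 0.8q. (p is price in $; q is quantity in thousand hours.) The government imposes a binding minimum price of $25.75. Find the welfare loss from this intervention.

$45.91 thousand

Competitive equilibrium: 28 − 0.3q = 9.7 + 0.8q → q* = 16.6364, p* = 23.0091.
At the floor p = 25.75, quantity demanded = (28 − 25.75)/0.3 = 7.5.
Sellers' marginal cost at q' = 7.5: 9.7 + 0.8·7.5 = 15.7.
Δq = 16.6364 − 7.5 = 9.1364; wedge = 25.75 − 15.7 = 10.05.
The triangle = ½ × 9.1364 × 10.05 = $45.91 thousand.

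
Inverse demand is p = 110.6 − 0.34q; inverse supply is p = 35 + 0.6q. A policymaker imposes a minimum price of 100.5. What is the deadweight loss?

Competitive equilibrium: 110.6 − 0.34q = 35 + 0.6q → q* = 80.4255, p* = 83.2553.
At the floor p = 100.5, quantity demanded = (110.6 − 100.5)/0.34 = 29.7059.
Sellers' marginal cost at q' = 29.7059: 35 + 0.6·29.7059 = 52.8235.
Δq = 80.4255 − 29.7059 = 50.7196; wedge = 100.5 − 52.8235 = 47.6765.
Deadweight loss = ½ × 50.7196 × 47.6765 = 1209.07.

1209.07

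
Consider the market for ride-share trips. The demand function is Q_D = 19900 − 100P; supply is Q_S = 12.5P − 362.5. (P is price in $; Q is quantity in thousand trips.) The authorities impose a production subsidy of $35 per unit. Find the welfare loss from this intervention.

$6805.56 thousand

In inverse form: demand P = 199 − 0.01Q, supply P = 29 + 0.08Q.
Competitive equilibrium: 199 − 0.01Q = 29 + 0.08Q → Q* = 1888.8889, P* = 180.1111.
The subsidy lowers effective supply by 35: P = 0.08Q − 6.
New quantity: 199 − 0.01Q = 0.08Q − 6 → Q' = 2277.7778.
Overproduction ΔQ = 2277.7778 − 1888.8889 = 388.8889; wedge = subsidy = 35.
Welfare loss = ½ × 388.8889 × 35 = $6805.56 thousand.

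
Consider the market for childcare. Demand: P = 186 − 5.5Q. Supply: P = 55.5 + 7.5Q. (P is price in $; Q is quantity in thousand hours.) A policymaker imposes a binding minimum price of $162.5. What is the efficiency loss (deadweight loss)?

$216.08 thousand

Competitive equilibrium: 186 − 5.5Q = 55.5 + 7.5Q → Q* = 10.03846, P* = 130.78846.
At the floor P = 162.5, quantity demanded = (186 − 162.5)/5.5 = 4.27273.
Sellers' marginal cost at Q' = 4.27273: 55.5 + 7.5·4.27273 = 87.54548.
ΔQ = 10.03846 − 4.27273 = 5.76573; wedge = 162.5 − 87.54548 = 74.95452.
Deadweight loss = ½ × 5.76573 × 74.95452 = $216.08 thousand.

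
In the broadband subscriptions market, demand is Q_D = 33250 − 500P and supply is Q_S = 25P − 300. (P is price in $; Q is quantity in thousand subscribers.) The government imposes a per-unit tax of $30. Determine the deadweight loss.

$10714.29 thousand

In inverse form: demand P = 66.5 − 0.002Q, supply P = 12 + 0.04Q.
Competitive equilibrium: 66.5 − 0.002Q = 12 + 0.04Q → Q* = 1297.619, P* = 63.9048.
With the tax, the buyer price exceeds the seller price by 30: (66.5 − 0.002Q) − (12 + 0.04Q) = 30 → Q' = 583.3333.
ΔQ = 1297.619 − 583.3333 = 714.2857; the wedge equals the tax, 30.
Welfare loss = ½ × 714.2857 × 30 = $10714.29 thousand.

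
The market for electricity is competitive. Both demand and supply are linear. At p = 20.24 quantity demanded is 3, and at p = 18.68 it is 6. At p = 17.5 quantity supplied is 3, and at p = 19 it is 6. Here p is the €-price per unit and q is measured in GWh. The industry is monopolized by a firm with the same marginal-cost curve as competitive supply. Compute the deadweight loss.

Demand slope = (18.68 − 20.24)/(6 − 3) = −0.52, so p = 21.8 − 0.52q.
Supply slope = (19 − 17.5)/(6 − 3) = 0.5, so p = 16 + 0.5q.
Competitive equilibrium: 21.8 − 0.52q = 16 + 0.5q → q* = 5.6863, p* = 18.8431.
Marginal revenue: MR = 21.8 − 1.04q. Set MR = MC: 21.8 − 1.04q = 16 + 0.5q → q_m = 3.7662.
Price p_m = 21.8 − 0.52·3.7662 = 19.8416; MC(q_m) = 16 + 0.5·3.7662 = 17.8831.
Competitive q* = 5.6863, so Δq = 1.9201; wedge = 19.8416 − 17.8831 = 1.9585.
Deadweight loss = ½ × 1.9201 × 1.9585 = €1.88.

€1.88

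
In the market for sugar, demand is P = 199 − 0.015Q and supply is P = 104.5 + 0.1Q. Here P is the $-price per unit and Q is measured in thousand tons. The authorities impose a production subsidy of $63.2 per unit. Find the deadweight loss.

$17366.26 thousand

Competitive equilibrium: 199 − 0.015Q = 104.5 + 0.1Q → Q* = 821.7391, P* = 186.6739.
The subsidy lowers effective supply by 63.2: P = 41.3 + 0.1Q.
New quantity: 199 − 0.015Q = 41.3 + 0.1Q → Q' = 1371.3043.
Overproduction ΔQ = 1371.3043 − 821.7391 = 549.5652; wedge = subsidy = 63.2.
Welfare loss = ½ × 549.5652 × 63.2 = $17366.26 thousand.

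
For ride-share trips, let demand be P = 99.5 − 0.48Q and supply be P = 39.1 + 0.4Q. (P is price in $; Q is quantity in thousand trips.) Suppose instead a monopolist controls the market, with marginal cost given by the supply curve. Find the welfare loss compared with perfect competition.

$258.21 thousand

Competitive equilibrium: 99.5 − 0.48Q = 39.1 + 0.4Q → Q* = 68.6364, P* = 66.5545.
Marginal revenue: MR = 99.5 − 0.96Q. Set MR = MC: 99.5 − 0.96Q = 39.1 + 0.4Q → Q_m = 44.4118.
Price P_m = 99.5 − 0.48·44.4118 = 78.1823; MC(Q_m) = 39.1 + 0.4·44.4118 = 56.8647.
Competitive Q* = 68.6364, so ΔQ = 24.2246; wedge = 78.1823 − 56.8647 = 21.3176.
DWL = ½ × 24.2246 × 21.3176 = $258.21 thousand.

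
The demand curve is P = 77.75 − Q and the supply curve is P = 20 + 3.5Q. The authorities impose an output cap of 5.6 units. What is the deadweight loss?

117.72

Competitive equilibrium: 77.75 − Q = 20 + 3.5Q → Q* = 12.8333, P* = 64.9167.
At Q = 5.6: demand price = 77.75 − 1·5.6 = 72.15; supply price = 20 + 3.5·5.6 = 39.6.
ΔQ = 12.8333 − 5.6 = 7.2333; wedge = 72.15 − 39.6 = 32.55.
The triangle = ½ × 7.2333 × 32.55 = 117.72.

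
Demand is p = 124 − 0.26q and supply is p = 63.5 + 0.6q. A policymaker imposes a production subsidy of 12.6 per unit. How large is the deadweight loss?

Competitive equilibrium: 124 − 0.26q = 63.5 + 0.6q → q* = 70.3488, p* = 105.7093.
The subsidy lowers effective supply by 12.6: p = 50.9 + 0.6q.
New quantity: 124 − 0.26q = 50.9 + 0.6q → q' = 85.
Overproduction Δq = 85 − 70.3488 = 14.6512; wedge = subsidy = 12.6.
DWL = ½ × 14.6512 × 12.6 = 92.30.

92.30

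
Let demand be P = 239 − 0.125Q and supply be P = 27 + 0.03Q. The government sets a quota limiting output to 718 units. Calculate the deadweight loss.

32717.76

Competitive equilibrium: 239 − 0.125Q = 27 + 0.03Q → Q* = 1367.74194, P* = 68.03226.
At Q = 718: demand price = 239 − 0.125·718 = 149.25; supply price = 27 + 0.03·718 = 48.54.
ΔQ = 1367.74194 − 718 = 649.74194; wedge = 149.25 − 48.54 = 100.71.
Welfare loss = ½ × 649.74194 × 100.71 = 32717.76.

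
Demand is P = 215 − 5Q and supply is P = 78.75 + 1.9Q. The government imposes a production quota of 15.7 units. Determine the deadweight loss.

56.49

Competitive equilibrium: 215 − 5Q = 78.75 + 1.9Q → Q* = 19.7464, P* = 116.2681.
At Q = 15.7: demand price = 215 − 5·15.7 = 136.5; supply price = 78.75 + 1.9·15.7 = 108.58.
ΔQ = 19.7464 − 15.7 = 4.0464; wedge = 136.5 − 108.58 = 27.92.
Welfare loss = ½ × 4.0464 × 27.92 = 56.49.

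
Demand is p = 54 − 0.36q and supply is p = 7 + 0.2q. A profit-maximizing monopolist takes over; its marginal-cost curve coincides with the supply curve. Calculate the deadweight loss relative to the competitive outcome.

Competitive equilibrium: 54 − 0.36q = 7 + 0.2q → q* = 83.9286, p* = 23.7857.
Marginal revenue: MR = 54 − 0.72q. Set MR = MC: 54 − 0.72q = 7 + 0.2q → q_m = 51.087.
Price p_m = 54 − 0.36·51.087 = 35.6087; MC(q_m) = 7 + 0.2·51.087 = 17.2174.
Competitive q* = 83.9286, so Δq = 32.8416; wedge = 35.6087 − 17.2174 = 18.3913.
The triangle = ½ × 32.8416 × 18.3913 = 302.

302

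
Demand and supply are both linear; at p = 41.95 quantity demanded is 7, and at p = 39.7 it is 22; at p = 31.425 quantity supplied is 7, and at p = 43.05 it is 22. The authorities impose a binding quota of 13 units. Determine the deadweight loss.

13.38

Demand slope = (39.7 − 41.95)/(22 − 7) = −0.15, so p = 43 − 0.15q.
Supply slope = (43.05 − 31.425)/(22 − 7) = 0.775, so p = 26 + 0.775q.
Competitive equilibrium: 43 − 0.15q = 26 + 0.775q → q* = 18.3784, p* = 40.2432.
At q = 13: demand price = 43 − 0.15·13 = 41.05; supply price = 26 + 0.775·13 = 36.075.
Δq = 18.3784 − 13 = 5.3784; wedge = 41.05 − 36.075 = 4.975.
Deadweight loss = ½ × 5.3784 × 4.975 = 13.38.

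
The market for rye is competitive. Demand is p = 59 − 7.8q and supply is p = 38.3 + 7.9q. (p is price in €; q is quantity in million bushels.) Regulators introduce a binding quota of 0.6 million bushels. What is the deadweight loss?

€4.05 million

Competitive equilibrium: 59 − 7.8q = 38.3 + 7.9q → q* = 1.3185, p* = 48.7159.
At q = 0.6: demand price = 59 − 7.8·0.6 = 54.32; supply price = 38.3 + 7.9·0.6 = 43.04.
Δq = 1.3185 − 0.6 = 0.7185; wedge = 54.32 − 43.04 = 11.28.
DWL = ½ × 0.7185 × 11.28 = €4.05 million.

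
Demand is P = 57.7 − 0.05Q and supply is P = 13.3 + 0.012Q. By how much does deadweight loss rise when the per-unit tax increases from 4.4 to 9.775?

Competitive equilibrium: 57.7 − 0.05Q = 13.3 + 0.012Q → Q* = 716.129, P* = 21.8935.
For a per-unit tax t: ΔQ = t/0.062, so DWL = ½·t·(t/0.062) = t²/0.124.
At t = 4.4: DWL = 156.129. At t = 9.775: DWL = 770.57.
Increase = 770.57 − 156.129 = 614.44.

614.44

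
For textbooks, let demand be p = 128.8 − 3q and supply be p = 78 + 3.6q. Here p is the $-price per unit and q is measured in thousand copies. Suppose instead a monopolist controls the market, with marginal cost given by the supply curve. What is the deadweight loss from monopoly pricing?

Competitive equilibrium: 128.8 − 3q = 78 + 3.6q → q* = 7.697, p* = 105.7091.
Marginal revenue: MR = 128.8 − 6q. Set MR = MC: 128.8 − 6q = 78 + 3.6q → q_m = 5.2917.
Price p_m = 128.8 − 3·5.2917 = 112.9249; MC(q_m) = 78 + 3.6·5.2917 = 97.0501.
Competitive q* = 7.697, so Δq = 2.4053; wedge = 112.9249 − 97.0501 = 15.8748.
Deadweight loss = ½ × 2.4053 × 15.8748 = $19.09 thousand.

$19.09 thousand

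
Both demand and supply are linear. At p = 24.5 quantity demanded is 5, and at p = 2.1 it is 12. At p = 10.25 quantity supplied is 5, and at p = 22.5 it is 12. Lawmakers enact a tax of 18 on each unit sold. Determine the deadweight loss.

Demand slope = (2.1 − 24.5)/(12 − 5) = −3.2, so p = 40.5 − 3.2q.
Supply slope = (22.5 − 10.25)/(12 − 5) = 1.75, so p = 1.5 + 1.75q.
Competitive equilibrium: 40.5 − 3.2q = 1.5 + 1.75q → q* = 7.8788, p* = 15.2879.
With the tax, the buyer price exceeds the seller price by 18: (40.5 − 3.2q) − (1.5 + 1.75q) = 18 → q' = 4.2424.
Δq = 7.8788 − 4.2424 = 3.6364; the wedge equals the tax, 18.
DWL = ½ × 3.6364 × 18 = 32.73.

32.73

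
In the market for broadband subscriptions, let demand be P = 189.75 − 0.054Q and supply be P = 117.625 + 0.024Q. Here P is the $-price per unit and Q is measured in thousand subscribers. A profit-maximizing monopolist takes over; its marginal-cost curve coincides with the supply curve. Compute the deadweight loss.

Competitive equilibrium: 189.75 − 0.054Q = 117.625 + 0.024Q → Q* = 924.67949, P* = 139.81731.
Marginal revenue: MR = 189.75 − 0.108Q. Set MR = MC: 189.75 − 0.108Q = 117.625 + 0.024Q → Q_m = 546.40152.
Price P_m = 189.75 − 0.054·546.40152 = 160.24432; MC(Q_m) = 117.625 + 0.024·546.40152 = 130.73864.
Competitive Q* = 924.67949, so ΔQ = 378.27797; wedge = 160.24432 − 130.73864 = 29.50568.
Welfare loss = ½ × 378.27797 × 29.50568 = $5580.67 thousand.

$5580.67 thousand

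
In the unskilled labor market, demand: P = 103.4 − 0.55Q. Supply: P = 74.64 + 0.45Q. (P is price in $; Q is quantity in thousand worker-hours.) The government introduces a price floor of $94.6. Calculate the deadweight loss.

$81.41 thousand

Competitive equilibrium: 103.4 − 0.55Q = 74.64 + 0.45Q → Q* = 28.76, P* = 87.582.
At the floor P = 94.6, quantity demanded = (103.4 − 94.6)/0.55 = 16.
Sellers' marginal cost at Q' = 16: 74.64 + 0.45·16 = 81.84.
ΔQ = 28.76 − 16 = 12.76; wedge = 94.6 − 81.84 = 12.76.
Welfare loss = ½ × 12.76 × 12.76 = $81.41 thousand.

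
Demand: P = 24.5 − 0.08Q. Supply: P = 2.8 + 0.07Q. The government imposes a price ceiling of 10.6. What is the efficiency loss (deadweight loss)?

82.86

Competitive equilibrium: 24.5 − 0.08Q = 2.8 + 0.07Q → Q* = 144.6667, P* = 12.9267.
At the ceiling P = 10.6, quantity supplied = (10.6 − 2.8)/0.07 = 111.4286.
Willingness to pay at Q' = 111.4286: 24.5 − 0.08·111.4286 = 15.5857.
ΔQ = 144.6667 − 111.4286 = 33.2381; wedge = 15.5857 − 10.6 = 4.9857.
Deadweight loss = ½ × 33.2381 × 4.9857 = 82.86.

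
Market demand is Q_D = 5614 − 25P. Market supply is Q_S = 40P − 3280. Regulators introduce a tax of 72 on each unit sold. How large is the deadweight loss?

39876.92

In inverse form: demand P = 224.56 − 0.04Q, supply P = 82 + 0.025Q.
Competitive equilibrium: 224.56 − 0.04Q = 82 + 0.025Q → Q* = 2193.2308, P* = 136.8308.
With the tax, the buyer price exceeds the seller price by 72: (224.56 − 0.04Q) − (82 + 0.025Q) = 72 → Q' = 1085.5385.
ΔQ = 2193.2308 − 1085.5385 = 1107.6923; the wedge equals the tax, 72.
DWL = ½ × 1107.6923 × 72 = 39876.92.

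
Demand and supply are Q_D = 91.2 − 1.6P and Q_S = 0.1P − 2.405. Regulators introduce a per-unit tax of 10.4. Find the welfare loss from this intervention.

5.09

In inverse form: demand P = 57 − 0.625Q, supply P = 24.05 + 10Q.
Competitive equilibrium: 57 − 0.625Q = 24.05 + 10Q → Q* = 3.1012, P* = 55.0618.
With the tax, the buyer price exceeds the seller price by 10.4: (57 − 0.625Q) − (24.05 + 10Q) = 10.4 → Q' = 2.1224.
ΔQ = 3.1012 − 2.1224 = 0.9788; the wedge equals the tax, 10.4.
Deadweight loss = ½ × 0.9788 × 10.4 = 5.09.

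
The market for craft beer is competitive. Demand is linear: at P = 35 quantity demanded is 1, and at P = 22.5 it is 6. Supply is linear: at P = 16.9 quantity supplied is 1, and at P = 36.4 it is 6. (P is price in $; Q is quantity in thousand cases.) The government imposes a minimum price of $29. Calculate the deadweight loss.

Demand slope = (22.5 − 35)/(6 − 1) = −2.5, so P = 37.5 − 2.5Q.
Supply slope = (36.4 − 16.9)/(6 − 1) = 3.9, so P = 13 + 3.9Q.
Competitive equilibrium: 37.5 − 2.5Q = 13 + 3.9Q → Q* = 3.8281, P* = 27.9297.
At the floor P = 29, quantity demanded = (37.5 − 29)/2.5 = 3.4.
Sellers' marginal cost at Q' = 3.4: 13 + 3.9·3.4 = 26.26.
ΔQ = 3.8281 − 3.4 = 0.4281; wedge = 29 − 26.26 = 2.74.
Welfare loss = ½ × 0.4281 × 2.74 = $0.59 thousand.

$0.59 thousand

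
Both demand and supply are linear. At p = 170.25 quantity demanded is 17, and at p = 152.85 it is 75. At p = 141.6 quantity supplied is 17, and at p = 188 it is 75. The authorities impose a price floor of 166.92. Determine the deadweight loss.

Demand slope = (152.85 − 170.25)/(75 − 17) = −0.3, so p = 175.35 − 0.3q.
Supply slope = (188 − 141.6)/(75 − 17) = 0.8, so p = 128 + 0.8q.
Competitive equilibrium: 175.35 − 0.3q = 128 + 0.8q → q* = 43.0455, p* = 162.4364.
At the floor p = 166.92, quantity demanded = (175.35 − 166.92)/0.3 = 28.1.
Sellers' marginal cost at q' = 28.1: 128 + 0.8·28.1 = 150.48.
Δq = 43.0455 − 28.1 = 14.9455; wedge = 166.92 − 150.48 = 16.44.
The triangle = ½ × 14.9455 × 16.44 = 122.85.

122.85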